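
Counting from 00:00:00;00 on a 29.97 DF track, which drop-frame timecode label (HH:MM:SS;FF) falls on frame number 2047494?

18:58:38;04

Ten DF minutes hold 17982 frames, so frame 2047494 lies in block 113 (frames 2031966–2049947) with 15528 frames into that block.
The block's first minute is 1800 frames and the rest 1798 each; 15528 frames reaches minute 8, so 113 × 18 + 8 × 2 = 2050 labels have been skipped so far.
Adding those back, label number 2047494 + 2050 = 2049544 at 30 labels/s is 68318 s + 4 f = 18 h 58 min 38 s frame 4, i.e. 18:58:38;04.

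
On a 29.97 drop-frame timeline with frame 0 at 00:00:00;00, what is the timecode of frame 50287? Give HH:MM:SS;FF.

Each 10-minute DF block holds 10 × 60 × 30 − 9 × 2 = 17982 frames. 50287 ÷ 17982 → 2 full blocks, remainder 14323.
Within the partial block the first minute is 1800 frames and each further minute 1798, so 7 further minute boundaries passed. Total skipped labels = 18 × 2 + 2 × 7 = 50.
Non-drop label index = 50287 + 50 = 50337; at 30 labels/s that is 00:27:57:27, i.e. DF 00:27:57;27.

00:27:57;27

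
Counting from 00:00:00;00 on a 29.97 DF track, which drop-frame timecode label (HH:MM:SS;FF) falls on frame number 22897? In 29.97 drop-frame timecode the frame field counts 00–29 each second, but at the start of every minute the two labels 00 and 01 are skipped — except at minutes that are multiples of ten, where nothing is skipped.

Each 10-minute DF block holds 10 × 60 × 30 − 9 × 2 = 17982 frames. 22897 ÷ 17982 → 1 full block, remainder 4915.
Within the partial block the first minute is 1800 frames and each further minute 1798, so 2 further minute boundaries passed. Total skipped labels = 18 × 1 + 2 × 2 = 22.
Non-drop label index = 22897 + 22 = 22919; at 30 labels/s that is 00:12:43:29, i.e. DF 00:12:43;29.

00:12:43;29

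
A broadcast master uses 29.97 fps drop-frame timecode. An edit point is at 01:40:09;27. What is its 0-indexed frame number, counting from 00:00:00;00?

180117

Complete 10-minute blocks: 10, each 17982 frames → 179820.
Remaining 0 whole minutes in the current block: 0 frames.
Within the current minute: 9 × 30 + 27 = 297. Total = 179820 + 0 + 297 = 180117.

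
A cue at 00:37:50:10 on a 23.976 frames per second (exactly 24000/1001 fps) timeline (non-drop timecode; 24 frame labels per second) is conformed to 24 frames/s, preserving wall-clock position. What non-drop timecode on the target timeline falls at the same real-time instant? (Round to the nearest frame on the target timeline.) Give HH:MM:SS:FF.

00:37:52:16

Source frame index: (0×3600 + 37×60 + 50) × 24 + 10 = 54490.
Real time: 54490 / (24000/1001) = 5454449/2400 s.
Target frame: (5454449/2400) × (24) = 5454449/100 ≈ 54544.490 → 54544.
At 24 labels/s: frame 54544 → 00:37:52:16.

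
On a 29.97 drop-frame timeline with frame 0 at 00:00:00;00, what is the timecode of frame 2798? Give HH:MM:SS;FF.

00:01:33;10

Each 10-minute DF block holds 10 × 60 × 30 − 9 × 2 = 17982 frames. 2798 ÷ 17982 → 0 full blocks, remainder 2798.
Within the partial block the first minute is 1800 frames and each further minute 1798, so 1 further minute boundary passed. Total skipped labels = 18 × 0 + 2 × 1 = 2.
Non-drop label index = 2798 + 2 = 2800; at 30 labels/s that is 00:01:33:10, i.e. DF 00:01:33;10.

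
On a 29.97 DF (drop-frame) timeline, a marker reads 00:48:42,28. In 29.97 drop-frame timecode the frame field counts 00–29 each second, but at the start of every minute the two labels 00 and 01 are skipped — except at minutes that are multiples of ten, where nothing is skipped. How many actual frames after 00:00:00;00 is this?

87600

Complete 10-minute blocks: 4, each 17982 frames → 71928.
Remaining 8 whole minutes in the current block: 1800 + 7 × 1798 = 14386 frames.
Within the current minute: 42 × 30 + 28 − 2 = 1286 (labels ;00/;01 skipped at this minute). Total = 71928 + 14386 + 1286 = 87600.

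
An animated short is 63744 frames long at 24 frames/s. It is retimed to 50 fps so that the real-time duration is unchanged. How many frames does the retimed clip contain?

Frames at target rate = 63744 × (50) / (24) = 132800.

132800 frames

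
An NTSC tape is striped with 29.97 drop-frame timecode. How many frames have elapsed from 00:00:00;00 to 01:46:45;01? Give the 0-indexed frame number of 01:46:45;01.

Complete 10-minute blocks: 10, each 17982 frames → 179820.
Remaining 6 whole minutes in the current block: 1800 + 5 × 1798 = 10790 frames.
Within the current minute: 45 × 30 + 1 − 2 = 1349 (labels ;00/;01 skipped at this minute). Total = 179820 + 10790 + 1349 = 191959.

191959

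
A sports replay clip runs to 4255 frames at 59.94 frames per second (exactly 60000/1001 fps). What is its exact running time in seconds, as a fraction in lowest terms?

Running time = 4255 ÷ (60000/1001) = 4255 × 1001/60000 = 851851/12000 s.

851851/12000 seconds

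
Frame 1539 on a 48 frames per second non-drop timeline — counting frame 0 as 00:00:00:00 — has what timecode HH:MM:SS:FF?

00:00:32:03

1539 ÷ 48 = 32 full seconds, remainder 3 frames.
32 s = 0 h 0 min 32 s.
Timecode: 00:00:32:03.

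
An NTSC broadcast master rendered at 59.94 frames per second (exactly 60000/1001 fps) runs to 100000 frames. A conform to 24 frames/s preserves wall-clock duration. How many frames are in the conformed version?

Target frames = source frames × (target rate / source rate) = 100000 × (24)/(60000/1001) = 100000 × 1001/2500 = 40040.

40040 frames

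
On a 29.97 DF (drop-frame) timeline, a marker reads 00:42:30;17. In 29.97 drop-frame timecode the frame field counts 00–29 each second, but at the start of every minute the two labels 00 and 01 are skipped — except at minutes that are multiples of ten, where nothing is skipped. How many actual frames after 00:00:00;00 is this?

As if non-drop at 30 labels/s: (0 × 3600 + 42 × 60 + 30) × 30 + 17 = 76517.
Minute boundaries passed: 42; those not divisible by 10: 42 − 4 = 38; dropped labels = 2 × 38 = 76.
Actual frame index = 76517 − 76 = 76441.

76441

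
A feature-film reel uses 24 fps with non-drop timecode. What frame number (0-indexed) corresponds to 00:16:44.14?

frame 24110

Total seconds to the label: (0 × 3600 + 16 × 60 + 44) = 1004.
Frame index = 1004 × 24 + 14 = 24110.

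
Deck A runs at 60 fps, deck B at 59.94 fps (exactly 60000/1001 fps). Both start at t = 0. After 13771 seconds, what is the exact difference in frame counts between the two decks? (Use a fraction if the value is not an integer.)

826260/1001 frames

A emits 60 × 13771 = 826260 frames; B emits 60000/1001 × 13771 = 826260000/1001.
Difference = 826260/1001 frames (≈ 825.4346); B is behind A.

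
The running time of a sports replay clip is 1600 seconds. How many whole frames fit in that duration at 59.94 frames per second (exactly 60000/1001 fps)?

95904 frames

Frames = 1600 × 60000/1001 = 96000000/1001 ≈ 95904.0959.
Complete frames: 95904.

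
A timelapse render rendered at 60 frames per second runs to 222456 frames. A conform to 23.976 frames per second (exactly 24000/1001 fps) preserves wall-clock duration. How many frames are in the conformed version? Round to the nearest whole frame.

Frames at target rate = 222456 × (24000/1001) / (60) = 6844800/77 ≈ 88893.506.
Nearest whole frame: 88894.

88894 frames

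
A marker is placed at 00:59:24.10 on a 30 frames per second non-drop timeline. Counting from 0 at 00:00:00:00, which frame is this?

106930

Total seconds to the label: (0 × 3600 + 59 × 60 + 24) = 3564.
Frame index = 3564 × 30 + 10 = 106930.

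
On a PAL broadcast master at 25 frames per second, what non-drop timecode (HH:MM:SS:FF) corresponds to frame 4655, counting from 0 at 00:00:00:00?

4655 ÷ 25 = 186 full seconds, remainder 5 frames.
186 s = 0 h 3 min 6 s.
Timecode: 00:03:06:05.

00:03:06:05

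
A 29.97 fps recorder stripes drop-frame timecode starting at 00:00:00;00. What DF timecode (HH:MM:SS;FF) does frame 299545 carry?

02:46:34;25

Ten DF minutes hold 17982 frames, so frame 299545 lies in block 16 (frames 287712–305693) with 11833 frames into that block.
The block's first minute is 1800 frames and the rest 1798 each; 11833 frames reaches minute 6, so 16 × 18 + 6 × 2 = 300 labels have been skipped so far.
Adding those back, label number 299545 + 300 = 299845 at 30 labels/s is 9994 s + 25 f = 2 h 46 min 34 s frame 25, i.e. 02:46:34;25.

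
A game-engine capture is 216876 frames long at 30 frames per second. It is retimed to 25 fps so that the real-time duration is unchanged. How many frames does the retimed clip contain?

Target frames = source frames × (target rate / source rate) = 216876 × (25)/(30) = 216876 × 5/6 = 180730.

180730 frames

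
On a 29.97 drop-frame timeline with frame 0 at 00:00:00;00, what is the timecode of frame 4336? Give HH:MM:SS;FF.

00:02:24;20

Ten DF minutes hold 17982 frames, so frame 4336 lies in block 0 (frames 0–17981) with 4336 frames into that block.
The block's first minute is 1800 frames and the rest 1798 each; 4336 frames reaches minute 2, so 0 × 18 + 2 × 2 = 4 labels have been skipped so far.
Adding those back, label number 4336 + 4 = 4340 at 30 labels/s is 144 s + 20 f = 0 h 2 min 24 s frame 20, i.e. 00:02:24;20.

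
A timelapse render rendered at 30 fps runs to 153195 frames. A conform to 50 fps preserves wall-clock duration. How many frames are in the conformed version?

255325 frames

Target frames = source frames × (target rate / source rate) = 153195 × (50)/(30) = 153195 × 5/3 = 255325.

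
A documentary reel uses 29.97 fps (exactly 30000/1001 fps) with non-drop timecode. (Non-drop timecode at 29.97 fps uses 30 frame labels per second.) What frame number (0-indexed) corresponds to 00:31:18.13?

56353

Total seconds to the label: (0 × 3600 + 31 × 60 + 18) = 1878.
Frame index = 1878 × 30 + 13 = 56353.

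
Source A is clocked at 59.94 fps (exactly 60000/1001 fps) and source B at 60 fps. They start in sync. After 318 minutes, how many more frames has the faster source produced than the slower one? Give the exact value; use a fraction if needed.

1144800/1001 frames

318 min = 19080 s.
A emits 60000/1001 × 19080 = 1144800000/1001 frames; B emits 60 × 19080 = 1144800.
Difference = 1144800/1001 frames (≈ 1143.6563); B is ahead of A.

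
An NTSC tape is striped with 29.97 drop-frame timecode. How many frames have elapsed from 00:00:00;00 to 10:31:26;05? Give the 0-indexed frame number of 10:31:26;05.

1135449

As if non-drop at 30 labels/s: (10 × 3600 + 31 × 60 + 26) × 30 + 5 = 1136585.
Minute boundaries passed: 631; those not divisible by 10: 631 − 63 = 568; dropped labels = 2 × 568 = 1136.
Actual frame index = 1136585 − 1136 = 1135449.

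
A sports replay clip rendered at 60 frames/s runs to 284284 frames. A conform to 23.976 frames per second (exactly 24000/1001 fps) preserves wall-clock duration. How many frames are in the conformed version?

113600 frames

Target frames = source frames × (target rate / source rate) = 284284 × (24000/1001)/(60) = 284284 × 400/1001 = 113600.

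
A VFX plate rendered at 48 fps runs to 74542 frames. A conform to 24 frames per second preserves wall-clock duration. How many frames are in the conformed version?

37271 frames

Target frames = source frames × (target rate / source rate) = 74542 × (24)/(48) = 74542 × 1/2 = 37271.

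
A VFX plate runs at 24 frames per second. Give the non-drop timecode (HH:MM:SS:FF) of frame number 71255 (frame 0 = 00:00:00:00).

71255 ÷ 24 = 2968 full seconds, remainder 23 frames.
2968 s = 0 h 49 min 28 s.
Timecode: 00:49:28:23.

00:49:28:23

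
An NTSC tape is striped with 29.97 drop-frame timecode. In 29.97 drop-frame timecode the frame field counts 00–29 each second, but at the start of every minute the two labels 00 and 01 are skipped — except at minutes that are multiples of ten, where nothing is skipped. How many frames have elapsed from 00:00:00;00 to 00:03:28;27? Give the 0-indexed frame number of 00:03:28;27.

Complete 10-minute blocks: 0, each 17982 frames → 0.
Remaining 3 whole minutes in the current block: 1800 + 2 × 1798 = 5396 frames.
Within the current minute: 28 × 30 + 27 − 2 = 865 (labels ;00/;01 skipped at this minute). Total = 0 + 5396 + 865 = 6261.

6261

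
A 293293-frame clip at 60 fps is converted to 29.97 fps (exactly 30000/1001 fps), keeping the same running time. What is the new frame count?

146500 frames

Target frames = source frames × (target rate / source rate) = 293293 × (30000/1001)/(60) = 293293 × 500/1001 = 146500.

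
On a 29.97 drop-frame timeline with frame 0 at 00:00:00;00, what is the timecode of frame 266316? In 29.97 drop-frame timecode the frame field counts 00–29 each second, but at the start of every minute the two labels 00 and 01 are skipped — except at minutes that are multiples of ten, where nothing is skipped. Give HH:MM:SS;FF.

Each 10-minute DF block holds 10 × 60 × 30 − 9 × 2 = 17982 frames. 266316 ÷ 17982 → 14 full blocks, remainder 14568.
Within the partial block the first minute is 1800 frames and each further minute 1798, so 8 further minute boundaries passed. Total skipped labels = 18 × 14 + 2 × 8 = 268.
Non-drop label index = 266316 + 268 = 266584; at 30 labels/s that is 02:28:06:04, i.e. DF 02:28:06;04.

02:28:06;04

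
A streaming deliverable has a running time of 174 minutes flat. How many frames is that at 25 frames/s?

174 min = 10440 s.
Frames = 10440 × 25 = 261000.

261000 frames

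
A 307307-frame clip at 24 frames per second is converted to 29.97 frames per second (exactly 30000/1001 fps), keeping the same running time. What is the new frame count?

383750 frames

Target frames = source frames × (target rate / source rate) = 307307 × (30000/1001)/(24) = 307307 × 1250/1001 = 383750.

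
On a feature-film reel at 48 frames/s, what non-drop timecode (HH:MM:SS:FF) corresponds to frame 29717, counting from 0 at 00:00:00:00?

29717 ÷ 48 = 619 full seconds, remainder 5 frames.
619 s = 0 h 10 min 19 s.
Timecode: 00:10:19:05.

00:10:19:05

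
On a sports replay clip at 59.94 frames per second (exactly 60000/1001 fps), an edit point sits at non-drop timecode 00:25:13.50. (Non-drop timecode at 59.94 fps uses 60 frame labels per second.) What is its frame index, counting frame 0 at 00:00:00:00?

frame 90830

Total seconds to the label: (0 × 3600 + 25 × 60 + 13) = 1513.
Frame index = 1513 × 60 + 50 = 90830.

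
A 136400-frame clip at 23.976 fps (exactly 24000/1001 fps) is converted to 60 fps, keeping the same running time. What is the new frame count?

341341 frames

Target frames = source frames × (target rate / source rate) = 136400 × (60)/(24000/1001) = 136400 × 1001/400 = 341341.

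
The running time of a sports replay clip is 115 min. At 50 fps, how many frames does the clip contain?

345000 frames

115 min = 6900 s.
Frames = 6900 × 50 = 345000.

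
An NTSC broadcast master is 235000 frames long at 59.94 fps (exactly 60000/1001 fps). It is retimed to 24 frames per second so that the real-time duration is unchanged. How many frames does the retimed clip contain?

Target frames = source frames × (target rate / source rate) = 235000 × (24)/(60000/1001) = 235000 × 1001/2500 = 94094.

94094 frames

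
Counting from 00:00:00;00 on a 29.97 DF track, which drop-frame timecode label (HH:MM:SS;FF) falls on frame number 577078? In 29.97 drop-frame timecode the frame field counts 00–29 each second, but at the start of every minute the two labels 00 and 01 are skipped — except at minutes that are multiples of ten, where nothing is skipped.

Ten DF minutes hold 17982 frames, so frame 577078 lies in block 32 (frames 575424–593405) with 1654 frames into that block.
The block's first minute is 1800 frames and the rest 1798 each; 1654 frames reaches minute 0, so 32 × 18 + 0 × 2 = 576 labels have been skipped so far.
Adding those back, label number 577078 + 576 = 577654 at 30 labels/s is 19255 s + 4 f = 5 h 20 min 55 s frame 4, i.e. 05:20:55;04.

05:20:55;04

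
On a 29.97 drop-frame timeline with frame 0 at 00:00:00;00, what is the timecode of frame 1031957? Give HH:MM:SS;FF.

09:33:52;29

Ten DF minutes hold 17982 frames, so frame 1031957 lies in block 57 (frames 1024974–1042955) with 6983 frames into that block.
The block's first minute is 1800 frames and the rest 1798 each; 6983 frames reaches minute 3, so 57 × 18 + 3 × 2 = 1032 labels have been skipped so far.
Adding those back, label number 1031957 + 1032 = 1032989 at 30 labels/s is 34432 s + 29 f = 9 h 33 min 52 s frame 29, i.e. 09:33:52;29.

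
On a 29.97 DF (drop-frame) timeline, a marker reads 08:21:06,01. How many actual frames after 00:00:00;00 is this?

As if non-drop at 30 labels/s: (8 × 3600 + 21 × 60 + 6) × 30 + 1 = 901981.
Minute boundaries passed: 501; those not divisible by 10: 501 − 50 = 451; dropped labels = 2 × 451 = 902.
Actual frame index = 901981 − 902 = 901079.

901079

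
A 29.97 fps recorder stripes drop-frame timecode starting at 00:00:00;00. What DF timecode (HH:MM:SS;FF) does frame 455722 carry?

Each 10-minute DF block holds 10 × 60 × 30 − 9 × 2 = 17982 frames. 455722 ÷ 17982 → 25 full blocks, remainder 6172.
Within the partial block the first minute is 1800 frames and each further minute 1798, so 3 further minute boundaries passed. Total skipped labels = 18 × 25 + 2 × 3 = 456.
Non-drop label index = 455722 + 456 = 456178; at 30 labels/s that is 04:13:25:28, i.e. DF 04:13:25;28.

04:13:25;28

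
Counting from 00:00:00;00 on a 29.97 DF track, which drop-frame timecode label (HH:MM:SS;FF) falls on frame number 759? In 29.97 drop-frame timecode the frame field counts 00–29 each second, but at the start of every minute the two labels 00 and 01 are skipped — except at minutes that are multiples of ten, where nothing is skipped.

Each 10-minute DF block holds 10 × 60 × 30 − 9 × 2 = 17982 frames. 759 ÷ 17982 → 0 full blocks, remainder 759.
Within the partial block the first minute is 1800 frames and each further minute 1798, so 0 further minute boundaries passed. Total skipped labels = 18 × 0 + 2 × 0 = 0.
Non-drop label index = 759 + 0 = 759; at 30 labels/s that is 00:00:25:09, i.e. DF 00:00:25;09.

00:00:25;09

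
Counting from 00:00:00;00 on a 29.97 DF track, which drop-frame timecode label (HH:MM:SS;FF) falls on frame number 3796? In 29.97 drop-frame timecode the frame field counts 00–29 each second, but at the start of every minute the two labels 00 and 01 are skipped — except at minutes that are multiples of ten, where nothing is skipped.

00:02:06;20

Each 10-minute DF block holds 10 × 60 × 30 − 9 × 2 = 17982 frames. 3796 ÷ 17982 → 0 full blocks, remainder 3796.
Within the partial block the first minute is 1800 frames and each further minute 1798, so 2 further minute boundaries passed. Total skipped labels = 18 × 0 + 2 × 2 = 4.
Non-drop label index = 3796 + 4 = 3800; at 30 labels/s that is 00:02:06:20, i.e. DF 00:02:06;20.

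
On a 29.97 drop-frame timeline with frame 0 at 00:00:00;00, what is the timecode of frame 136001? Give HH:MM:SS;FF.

Ten DF minutes hold 17982 frames, so frame 136001 lies in block 7 (frames 125874–143855) with 10127 frames into that block.
The block's first minute is 1800 frames and the rest 1798 each; 10127 frames reaches minute 5, so 7 × 18 + 5 × 2 = 136 labels have been skipped so far.
Adding those back, label number 136001 + 136 = 136137 at 30 labels/s is 4537 s + 27 f = 1 h 15 min 37 s frame 27, i.e. 01:15:37;27.

01:15:37;27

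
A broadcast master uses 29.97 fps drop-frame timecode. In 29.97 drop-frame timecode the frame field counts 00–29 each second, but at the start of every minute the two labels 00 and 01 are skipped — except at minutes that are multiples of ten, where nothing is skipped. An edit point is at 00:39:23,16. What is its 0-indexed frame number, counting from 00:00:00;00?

70834

As if non-drop at 30 labels/s: (0 × 3600 + 39 × 60 + 23) × 30 + 16 = 70906.
Minute boundaries passed: 39; those not divisible by 10: 39 − 3 = 36; dropped labels = 2 × 36 = 72.
Actual frame index = 70906 − 72 = 70834.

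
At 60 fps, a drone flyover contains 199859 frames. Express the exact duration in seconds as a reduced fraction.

199859/60 seconds

Running time = 199859 ÷ (60) = 199859 × 1/60 = 199859/60 s.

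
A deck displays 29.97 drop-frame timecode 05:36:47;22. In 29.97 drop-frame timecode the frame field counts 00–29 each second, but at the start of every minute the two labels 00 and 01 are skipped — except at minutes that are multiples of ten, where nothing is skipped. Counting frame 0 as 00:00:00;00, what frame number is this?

605626

Complete 10-minute blocks: 33, each 17982 frames → 593406.
Remaining 6 whole minutes in the current block: 1800 + 5 × 1798 = 10790 frames.
Within the current minute: 47 × 30 + 22 − 2 = 1430 (labels ;00/;01 skipped at this minute). Total = 593406 + 10790 + 1430 = 605626.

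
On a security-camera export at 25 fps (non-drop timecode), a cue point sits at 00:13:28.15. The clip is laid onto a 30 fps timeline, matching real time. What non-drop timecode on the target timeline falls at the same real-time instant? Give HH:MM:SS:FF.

00:13:28:18

Source frame index: (0×3600 + 13×60 + 28) × 25 + 15 = 20215.
Real time: 20215 / (25) = 4043/5 s.
Target frame: (4043/5) × (30) = 24258.
At 30 labels/s: frame 24258 → 00:13:28:18.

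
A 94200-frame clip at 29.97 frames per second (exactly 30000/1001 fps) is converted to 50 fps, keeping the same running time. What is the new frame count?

157157 frames

Target frames = source frames × (target rate / source rate) = 94200 × (50)/(30000/1001) = 94200 × 1001/600 = 157157.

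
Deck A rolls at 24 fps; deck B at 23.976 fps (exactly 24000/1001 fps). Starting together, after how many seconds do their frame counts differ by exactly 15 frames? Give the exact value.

The gap grows by |24000/1001 − 24| = 24/1001 frames per second.
Time for a 15-frame gap: 15 ÷ (24/1001) = 625.625 s.

625.625 seconds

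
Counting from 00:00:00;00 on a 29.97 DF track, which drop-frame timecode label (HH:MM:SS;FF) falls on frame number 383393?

Each 10-minute DF block holds 10 × 60 × 30 − 9 × 2 = 17982 frames. 383393 ÷ 17982 → 21 full blocks, remainder 5771.
Within the partial block the first minute is 1800 frames and each further minute 1798, so 3 further minute boundaries passed. Total skipped labels = 18 × 21 + 2 × 3 = 384.
Non-drop label index = 383393 + 384 = 383777; at 30 labels/s that is 03:33:12:17, i.e. DF 03:33:12;17.

03:33:12;17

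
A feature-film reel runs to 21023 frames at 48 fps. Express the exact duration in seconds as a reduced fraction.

Running time = 21023 ÷ (48) = 21023 × 1/48 = 21023/48 s.

21023/48 seconds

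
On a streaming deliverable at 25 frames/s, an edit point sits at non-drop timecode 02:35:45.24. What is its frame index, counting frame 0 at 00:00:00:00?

Total seconds to the label: (2 × 3600 + 35 × 60 + 45) = 9345.
Frame index = 9345 × 25 + 24 = 233649.

frame 233649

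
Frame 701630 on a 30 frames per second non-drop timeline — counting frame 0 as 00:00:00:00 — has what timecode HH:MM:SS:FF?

06:29:47:20

701630 ÷ 30 = 23387 full seconds, remainder 20 frames.
23387 s = 6 h 29 min 47 s.
Timecode: 06:29:47:20.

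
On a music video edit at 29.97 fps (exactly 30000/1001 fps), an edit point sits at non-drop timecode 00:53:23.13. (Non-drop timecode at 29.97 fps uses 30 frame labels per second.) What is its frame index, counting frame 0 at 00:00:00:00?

96103

Total seconds to the label: (0 × 3600 + 53 × 60 + 23) = 3203.
Frame index = 3203 × 30 + 13 = 96103.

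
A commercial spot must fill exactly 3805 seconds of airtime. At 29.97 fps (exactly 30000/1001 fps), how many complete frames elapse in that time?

114035 frames

Frames = 3805 × 30000/1001 = 114150000/1001 ≈ 114035.9640.
Complete frames: 114035.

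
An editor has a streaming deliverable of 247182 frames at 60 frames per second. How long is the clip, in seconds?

Running time = 247182 / (60) = 4119.7 s.

4119.7 seconds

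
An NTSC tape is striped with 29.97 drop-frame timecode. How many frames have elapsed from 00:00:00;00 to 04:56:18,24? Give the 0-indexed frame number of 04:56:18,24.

532830

Complete 10-minute blocks: 29, each 17982 frames → 521478.
Remaining 6 whole minutes in the current block: 1800 + 5 × 1798 = 10790 frames.
Within the current minute: 18 × 30 + 24 − 2 = 562 (labels ;00/;01 skipped at this minute). Total = 521478 + 10790 + 562 = 532830.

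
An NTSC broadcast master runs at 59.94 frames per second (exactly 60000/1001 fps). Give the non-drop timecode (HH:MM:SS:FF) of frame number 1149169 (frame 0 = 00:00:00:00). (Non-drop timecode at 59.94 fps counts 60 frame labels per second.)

05:19:12:49

1149169 ÷ 60 = 19152 full seconds, remainder 49 frames.
19152 s = 5 h 19 min 12 s.
Timecode: 05:19:12:49.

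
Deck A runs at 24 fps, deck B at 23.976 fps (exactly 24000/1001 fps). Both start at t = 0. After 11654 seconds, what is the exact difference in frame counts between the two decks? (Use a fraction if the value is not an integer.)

279696/1001 frames

A emits 24 × 11654 = 279696 frames; B emits 24000/1001 × 11654 = 279696000/1001.
Difference = 279696/1001 frames (≈ 279.4166); B is behind A.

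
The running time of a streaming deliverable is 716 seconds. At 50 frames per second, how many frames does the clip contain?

Frames = 716 × 50 = 35800.

35800 frames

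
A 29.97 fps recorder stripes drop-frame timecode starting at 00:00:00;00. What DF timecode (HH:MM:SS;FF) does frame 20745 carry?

Ten DF minutes hold 17982 frames, so frame 20745 lies in block 1 (frames 17982–35963) with 2763 frames into that block.
The block's first minute is 1800 frames and the rest 1798 each; 2763 frames reaches minute 1, so 1 × 18 + 1 × 2 = 20 labels have been skipped so far.
Adding those back, label number 20745 + 20 = 20765 at 30 labels/s is 692 s + 5 f = 0 h 11 min 32 s frame 5, i.e. 00:11:32;05.

00:11:32;05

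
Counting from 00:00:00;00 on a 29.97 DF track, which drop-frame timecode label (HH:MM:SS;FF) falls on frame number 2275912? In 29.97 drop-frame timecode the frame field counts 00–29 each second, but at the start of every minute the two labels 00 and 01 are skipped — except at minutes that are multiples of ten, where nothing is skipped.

21:05:39;20

Each 10-minute DF block holds 10 × 60 × 30 − 9 × 2 = 17982 frames. 2275912 ÷ 17982 → 126 full blocks, remainder 10180.
Within the partial block the first minute is 1800 frames and each further minute 1798, so 5 further minute boundaries passed. Total skipped labels = 18 × 126 + 2 × 5 = 2278.
Non-drop label index = 2275912 + 2278 = 2278190; at 30 labels/s that is 21:05:39:20, i.e. DF 21:05:39;20.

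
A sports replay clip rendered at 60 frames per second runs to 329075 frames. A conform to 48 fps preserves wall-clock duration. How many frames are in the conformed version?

Target frames = source frames × (target rate / source rate) = 329075 × (48)/(60) = 329075 × 4/5 = 263260.

263260 frames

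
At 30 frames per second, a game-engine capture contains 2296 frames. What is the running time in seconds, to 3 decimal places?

Running time = 2296 × 1/30 = 1148/15 s ≈ 76.533 s.

76.533 seconds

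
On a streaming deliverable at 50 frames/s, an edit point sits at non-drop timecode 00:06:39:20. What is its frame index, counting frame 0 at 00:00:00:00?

frame 19970

Total seconds to the label: (0 × 3600 + 6 × 60 + 39) = 399.
Frame index = 399 × 50 + 20 = 19970.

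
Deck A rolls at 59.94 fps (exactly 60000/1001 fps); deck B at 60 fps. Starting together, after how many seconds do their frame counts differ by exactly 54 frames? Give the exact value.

900.9 seconds

The gap grows by |60 − 60000/1001| = 60/1001 frames per second.
Time for a 54-frame gap: 54 ÷ (60/1001) = 900.9 s.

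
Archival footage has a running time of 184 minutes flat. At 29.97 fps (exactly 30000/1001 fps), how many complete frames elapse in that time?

330869 frames

184 min = 11040 s.
Frames = 11040 × 30000/1001 = 331200000/1001 ≈ 330869.1309.
Complete frames: 330869.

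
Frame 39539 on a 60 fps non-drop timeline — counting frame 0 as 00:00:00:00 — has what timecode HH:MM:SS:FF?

00:10:58:59

39539 ÷ 60 = 658 full seconds, remainder 59 frames.
658 s = 0 h 10 min 58 s.
Timecode: 00:10:58:59.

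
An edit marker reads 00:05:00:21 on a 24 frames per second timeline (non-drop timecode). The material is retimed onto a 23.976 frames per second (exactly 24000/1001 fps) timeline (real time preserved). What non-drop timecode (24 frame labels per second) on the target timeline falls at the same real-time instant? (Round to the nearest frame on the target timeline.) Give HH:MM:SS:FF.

00:05:00:14

Source frame index: (0×3600 + 5×60 + 0) × 24 + 21 = 7221.
Real time: 7221 / (24) = 2407/8 s.
Target frame: (2407/8) × (24000/1001) = 7221000/1001 ≈ 7213.786 → 7214.
At 24 labels/s: frame 7214 → 00:05:00:14.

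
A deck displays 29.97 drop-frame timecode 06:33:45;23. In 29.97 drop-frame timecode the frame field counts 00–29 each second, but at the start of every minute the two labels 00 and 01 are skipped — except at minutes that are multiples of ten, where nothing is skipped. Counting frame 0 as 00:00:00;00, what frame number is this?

As if non-drop at 30 labels/s: (6 × 3600 + 33 × 60 + 45) × 30 + 23 = 708773.
Minute boundaries passed: 393; those not divisible by 10: 393 − 39 = 354; dropped labels = 2 × 354 = 708.
Actual frame index = 708773 − 708 = 708065.

708065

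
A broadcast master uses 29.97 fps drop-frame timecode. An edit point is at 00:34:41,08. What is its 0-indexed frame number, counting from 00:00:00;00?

As if non-drop at 30 labels/s: (0 × 3600 + 34 × 60 + 41) × 30 + 8 = 62438.
Minute boundaries passed: 34; those not divisible by 10: 34 − 3 = 31; dropped labels = 2 × 31 = 62.
Actual frame index = 62438 − 62 = 62376.

62376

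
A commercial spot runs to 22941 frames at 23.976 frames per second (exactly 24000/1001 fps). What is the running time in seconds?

956.830875 seconds

Running time = 22941 / (24000/1001) = 956.830875 s.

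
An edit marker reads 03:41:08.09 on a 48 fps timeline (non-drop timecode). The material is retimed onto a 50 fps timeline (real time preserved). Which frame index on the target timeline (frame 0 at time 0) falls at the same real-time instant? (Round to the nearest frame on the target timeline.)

Source frame index: (3×3600 + 41×60 + 8) × 48 + 9 = 636873.
Real time: 636873 / (48) = 212291/16 s.
Target frame: (212291/16) × (50) = 5307275/8 ≈ 663409.375 → 663409.

frame 663409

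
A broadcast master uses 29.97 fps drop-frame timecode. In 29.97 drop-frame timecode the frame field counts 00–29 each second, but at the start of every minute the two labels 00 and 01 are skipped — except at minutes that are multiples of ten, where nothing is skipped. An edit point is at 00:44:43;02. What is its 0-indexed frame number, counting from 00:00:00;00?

80412

Complete 10-minute blocks: 4, each 17982 frames → 71928.
Remaining 4 whole minutes in the current block: 1800 + 3 × 1798 = 7194 frames.
Within the current minute: 43 × 30 + 2 − 2 = 1290 (labels ;00/;01 skipped at this minute). Total = 71928 + 7194 + 1290 = 80412.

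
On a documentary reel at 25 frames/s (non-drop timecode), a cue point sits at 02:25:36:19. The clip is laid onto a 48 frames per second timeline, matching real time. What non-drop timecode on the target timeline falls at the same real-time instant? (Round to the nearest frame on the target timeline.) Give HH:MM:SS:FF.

Source frame index: (2×3600 + 25×60 + 36) × 25 + 19 = 218419.
Real time: 218419 / (25) = 218419/25 s.
Target frame: (218419/25) × (48) = 10484112/25 ≈ 419364.480 → 419364.
At 48 labels/s: frame 419364 → 02:25:36:36.

02:25:36:36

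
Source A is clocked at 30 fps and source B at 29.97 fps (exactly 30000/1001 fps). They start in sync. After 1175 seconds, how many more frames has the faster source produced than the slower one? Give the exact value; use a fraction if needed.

35250/1001 frames

A emits 30 × 1175 = 35250 frames; B emits 30000/1001 × 1175 = 35250000/1001.
Difference = 35250/1001 frames (≈ 35.2148); B is behind A.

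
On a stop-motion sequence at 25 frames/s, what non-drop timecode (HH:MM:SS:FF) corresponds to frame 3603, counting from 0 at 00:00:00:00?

3603 ÷ 25 = 144 full seconds, remainder 3 frames.
144 s = 0 h 2 min 24 s.
Timecode: 00:02:24:03.

00:02:24:03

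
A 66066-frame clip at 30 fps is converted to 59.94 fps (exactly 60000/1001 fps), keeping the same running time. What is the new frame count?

Target frames = source frames × (target rate / source rate) = 66066 × (60000/1001)/(30) = 66066 × 2000/1001 = 132000.

132000 frames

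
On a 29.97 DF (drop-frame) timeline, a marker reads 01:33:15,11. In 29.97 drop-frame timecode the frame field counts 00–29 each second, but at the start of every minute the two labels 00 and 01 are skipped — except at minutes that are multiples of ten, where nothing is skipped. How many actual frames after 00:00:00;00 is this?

167693

As if non-drop at 30 labels/s: (1 × 3600 + 33 × 60 + 15) × 30 + 11 = 167861.
Minute boundaries passed: 93; those not divisible by 10: 93 − 9 = 84; dropped labels = 2 × 84 = 168.
Actual frame index = 167861 − 168 = 167693.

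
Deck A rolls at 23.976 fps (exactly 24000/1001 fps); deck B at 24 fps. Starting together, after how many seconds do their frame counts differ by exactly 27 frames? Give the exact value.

1126.125 seconds

The gap grows by |24 − 24000/1001| = 24/1001 frames per second.
Time for a 27-frame gap: 27 ÷ (24/1001) = 1126.125 s.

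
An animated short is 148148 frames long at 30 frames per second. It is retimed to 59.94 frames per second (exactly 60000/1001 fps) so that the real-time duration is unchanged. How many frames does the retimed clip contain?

296000 frames

Target frames = source frames × (target rate / source rate) = 148148 × (60000/1001)/(30) = 148148 × 2000/1001 = 296000.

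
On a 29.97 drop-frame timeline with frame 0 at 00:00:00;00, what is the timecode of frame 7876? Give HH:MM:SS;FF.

Each 10-minute DF block holds 10 × 60 × 30 − 9 × 2 = 17982 frames. 7876 ÷ 17982 → 0 full blocks, remainder 7876.
Within the partial block the first minute is 1800 frames and each further minute 1798, so 4 further minute boundaries passed. Total skipped labels = 18 × 0 + 2 × 4 = 8.
Non-drop label index = 7876 + 8 = 7884; at 30 labels/s that is 00:04:22:24, i.e. DF 00:04:22;24.

00:04:22;24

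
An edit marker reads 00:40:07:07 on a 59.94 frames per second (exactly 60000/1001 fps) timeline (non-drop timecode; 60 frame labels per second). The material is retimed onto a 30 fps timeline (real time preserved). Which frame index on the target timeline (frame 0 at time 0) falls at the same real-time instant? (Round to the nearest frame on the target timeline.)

Source frame index: (0×3600 + 40×60 + 7) × 60 + 7 = 144427.
Real time: 144427 / (60000/1001) = 144571427/60000 s.
Target frame: (144571427/60000) × (30) = 144571427/2000 ≈ 72285.713 → 72286.

frame 72286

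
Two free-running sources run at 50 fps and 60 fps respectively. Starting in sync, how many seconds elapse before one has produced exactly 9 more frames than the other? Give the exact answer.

0.9 seconds

The gap grows by |60 − 50| = 10 frames per second.
Time for a 9-frame gap: 9 ÷ (10) = 0.9 s.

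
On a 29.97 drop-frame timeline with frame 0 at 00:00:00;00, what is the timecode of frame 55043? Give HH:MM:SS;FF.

00:30:36;17

Ten DF minutes hold 17982 frames, so frame 55043 lies in block 3 (frames 53946–71927) with 1097 frames into that block.
The block's first minute is 1800 frames and the rest 1798 each; 1097 frames reaches minute 0, so 3 × 18 + 0 × 2 = 54 labels have been skipped so far.
Adding those back, label number 55043 + 54 = 55097 at 30 labels/s is 1836 s + 17 f = 0 h 30 min 36 s frame 17, i.e. 00:30:36;17.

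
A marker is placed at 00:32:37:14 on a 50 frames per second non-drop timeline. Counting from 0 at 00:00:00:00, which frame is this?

97864

Total seconds to the label: (0 × 3600 + 32 × 60 + 37) = 1957.
Frame index = 1957 × 50 + 14 = 97864.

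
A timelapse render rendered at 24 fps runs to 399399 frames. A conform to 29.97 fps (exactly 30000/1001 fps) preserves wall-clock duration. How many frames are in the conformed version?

Target frames = source frames × (target rate / source rate) = 399399 × (30000/1001)/(24) = 399399 × 1250/1001 = 498750.

498750 frames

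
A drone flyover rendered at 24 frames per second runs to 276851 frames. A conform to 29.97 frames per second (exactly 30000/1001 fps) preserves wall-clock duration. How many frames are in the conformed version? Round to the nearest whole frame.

345718 frames

Frames at target rate = 276851 × (30000/1001) / (24) = 346063750/1001 ≈ 345718.032.
Nearest whole frame: 345718.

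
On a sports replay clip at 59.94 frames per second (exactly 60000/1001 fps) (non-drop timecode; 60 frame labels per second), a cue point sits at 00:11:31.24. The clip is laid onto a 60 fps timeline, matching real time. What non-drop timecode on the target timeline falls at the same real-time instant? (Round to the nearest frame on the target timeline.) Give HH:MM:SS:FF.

Source frame index: (0×3600 + 11×60 + 31) × 60 + 24 = 41484.
Real time: 41484 / (60000/1001) = 3460457/5000 s.
Target frame: (3460457/5000) × (60) = 10381371/250 ≈ 41525.484 → 41525.
At 60 labels/s: frame 41525 → 00:11:32:05.

00:11:32:05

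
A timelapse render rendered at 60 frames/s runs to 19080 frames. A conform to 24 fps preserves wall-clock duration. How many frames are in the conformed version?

7632 frames

Target frames = source frames × (target rate / source rate) = 19080 × (24)/(60) = 19080 × 2/5 = 7632.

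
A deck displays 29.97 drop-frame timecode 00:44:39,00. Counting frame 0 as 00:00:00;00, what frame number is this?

80290

As if non-drop at 30 labels/s: (0 × 3600 + 44 × 60 + 39) × 30 + 0 = 80370.
Minute boundaries passed: 44; those not divisible by 10: 44 − 4 = 40; dropped labels = 2 × 40 = 80.
Actual frame index = 80370 − 80 = 80290.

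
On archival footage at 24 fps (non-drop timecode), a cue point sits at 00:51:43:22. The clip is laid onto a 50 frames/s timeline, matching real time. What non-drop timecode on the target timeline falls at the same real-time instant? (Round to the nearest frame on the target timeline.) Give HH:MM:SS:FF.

Source frame index: (0×3600 + 51×60 + 43) × 24 + 22 = 74494.
Real time: 74494 / (24) = 37247/12 s.
Target frame: (37247/12) × (50) = 931175/6 ≈ 155195.833 → 155196.
At 50 labels/s: frame 155196 → 00:51:43:46.

00:51:43:46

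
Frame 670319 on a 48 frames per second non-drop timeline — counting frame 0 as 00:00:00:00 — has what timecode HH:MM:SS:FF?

670319 ÷ 48 = 13964 full seconds, remainder 47 frames.
13964 s = 3 h 52 min 44 s.
Timecode: 03:52:44:47.

03:52:44:47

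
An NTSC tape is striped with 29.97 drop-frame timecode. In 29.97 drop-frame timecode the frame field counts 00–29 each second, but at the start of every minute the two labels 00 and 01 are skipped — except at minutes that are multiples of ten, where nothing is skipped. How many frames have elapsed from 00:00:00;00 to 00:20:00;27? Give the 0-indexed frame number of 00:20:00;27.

Complete 10-minute blocks: 2, each 17982 frames → 35964.
Remaining 0 whole minutes in the current block: 0 frames.
Within the current minute: 0 × 30 + 27 = 27. Total = 35964 + 0 + 27 = 35991.

35991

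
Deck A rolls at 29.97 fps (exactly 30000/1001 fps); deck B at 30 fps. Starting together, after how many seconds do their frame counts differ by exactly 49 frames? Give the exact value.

The gap grows by |30 − 30000/1001| = 30/1001 frames per second.
Time for a 49-frame gap: 49 ÷ (30/1001) = 49049/30 s.

49049/30 seconds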